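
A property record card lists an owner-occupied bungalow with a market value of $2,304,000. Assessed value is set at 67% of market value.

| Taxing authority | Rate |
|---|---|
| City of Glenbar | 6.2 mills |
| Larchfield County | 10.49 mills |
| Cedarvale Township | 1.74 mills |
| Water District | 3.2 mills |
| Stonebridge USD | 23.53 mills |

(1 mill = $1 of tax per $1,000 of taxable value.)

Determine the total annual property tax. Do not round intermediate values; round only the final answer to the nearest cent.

Assessed value = $2,304,000 × 0.67 = $1,543,680
City of Glenbar: $1,543,680 × 0.0062 = $9,570.816
Larchfield County: $1,543,680 × 0.01049 = $16,193.2032
Cedarvale Township: $1,543,680 × 0.00174 = $2,686.0032
Water District: $1,543,680 × 0.0032 = $4,939.776
Stonebridge USD: $1,543,680 × 0.02353 = $36,322.7904
Total = $9,570.816 + $16,193.2032 + $2,686.0032 + $4,939.776 + $36,322.7904 = $69,712.5888

$69,712.59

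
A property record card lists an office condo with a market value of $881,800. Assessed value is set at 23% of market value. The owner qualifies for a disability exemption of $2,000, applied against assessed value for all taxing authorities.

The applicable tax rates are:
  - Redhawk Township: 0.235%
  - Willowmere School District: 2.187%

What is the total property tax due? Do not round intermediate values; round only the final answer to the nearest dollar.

$4,864

Assessed value = $881,800 × 0.23 = $202,814
Taxable value = $202,814 − $2,000 = $200,814
Redhawk Township: $200,814 × 0.00235 = $471.9129
Willowmere School District: $200,814 × 0.02187 = $4,391.80218
Total = $471.9129 + $4,391.80218 = $4,863.71508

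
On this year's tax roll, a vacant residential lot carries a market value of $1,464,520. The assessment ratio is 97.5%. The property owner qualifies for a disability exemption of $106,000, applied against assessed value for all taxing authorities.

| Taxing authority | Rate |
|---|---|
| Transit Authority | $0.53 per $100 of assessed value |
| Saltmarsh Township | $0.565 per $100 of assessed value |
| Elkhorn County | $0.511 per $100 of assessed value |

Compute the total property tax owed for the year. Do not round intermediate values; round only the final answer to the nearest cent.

$21,229.83

Assessed value = $1,464,520 × 0.975 = $1,427,907
Taxable value = $1,427,907 − $106,000 = $1,321,907
Transit Authority: $1,321,907 × 0.0053 = $7,006.1071
Saltmarsh Township: $1,321,907 × 0.00565 = $7,468.77455
Elkhorn County: $1,321,907 × 0.00511 = $6,754.94477
Total = $7,006.1071 + $7,468.77455 + $6,754.94477 = $21,229.82642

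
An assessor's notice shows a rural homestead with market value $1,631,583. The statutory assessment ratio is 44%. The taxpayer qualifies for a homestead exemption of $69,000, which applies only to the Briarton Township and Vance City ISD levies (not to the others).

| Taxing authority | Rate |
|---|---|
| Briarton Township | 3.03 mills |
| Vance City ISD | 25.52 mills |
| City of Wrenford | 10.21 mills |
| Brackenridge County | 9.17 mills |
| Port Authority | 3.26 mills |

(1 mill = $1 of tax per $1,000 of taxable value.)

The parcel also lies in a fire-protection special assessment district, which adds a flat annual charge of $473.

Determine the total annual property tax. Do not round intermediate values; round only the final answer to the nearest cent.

Assessed value = $1,631,583 × 0.44 = $717,896.52
Briarton Township: ($717,896.52 − $69,000) × 0.00303 = $648,896.52 × 0.00303 = $1,966.1564556
Vance City ISD: ($717,896.52 − $69,000) × 0.02552 = $648,896.52 × 0.02552 = $16,559.8391904
City of Wrenford: $717,896.52 × 0.01021 = $7,329.7234692
Brackenridge County: $717,896.52 × 0.00917 = $6,583.1110884
Port Authority: $717,896.52 × 0.00326 = $2,340.3426552
Levies subtotal = $34,779.1728588
Total = $34,779.1728588 + $473 = $35,252.1728588

$35,252.17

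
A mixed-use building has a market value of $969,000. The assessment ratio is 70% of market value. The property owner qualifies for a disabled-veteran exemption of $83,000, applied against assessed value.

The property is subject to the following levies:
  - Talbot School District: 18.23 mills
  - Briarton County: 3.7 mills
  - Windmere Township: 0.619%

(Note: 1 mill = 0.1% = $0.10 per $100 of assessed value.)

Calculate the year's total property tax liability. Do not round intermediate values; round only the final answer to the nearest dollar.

$16,740

Assessed value = $969,000 × 0.7 = $678,300
Taxable value = $678,300 − $83,000 = $595,300
Talbot School District: $595,300 × 0.01823 = $10,852.319
Briarton County: $595,300 × 0.0037 = $2,202.61
Windmere Township: $595,300 × 0.00619 = $3,684.907
Total = $16,739.836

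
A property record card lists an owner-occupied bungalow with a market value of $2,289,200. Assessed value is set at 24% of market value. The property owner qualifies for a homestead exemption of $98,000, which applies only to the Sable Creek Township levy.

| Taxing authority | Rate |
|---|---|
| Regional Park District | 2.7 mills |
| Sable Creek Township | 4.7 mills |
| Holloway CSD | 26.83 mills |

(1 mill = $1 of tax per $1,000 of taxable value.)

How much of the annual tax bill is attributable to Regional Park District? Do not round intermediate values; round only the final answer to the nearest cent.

Assessed value = $2,289,200 × 0.24 = $549,408
Regional Park District taxable value = $549,408 (exemption does not apply)
Regional Park District levy = $549,408 × 0.0027 = $1,483.4016

$1,483.40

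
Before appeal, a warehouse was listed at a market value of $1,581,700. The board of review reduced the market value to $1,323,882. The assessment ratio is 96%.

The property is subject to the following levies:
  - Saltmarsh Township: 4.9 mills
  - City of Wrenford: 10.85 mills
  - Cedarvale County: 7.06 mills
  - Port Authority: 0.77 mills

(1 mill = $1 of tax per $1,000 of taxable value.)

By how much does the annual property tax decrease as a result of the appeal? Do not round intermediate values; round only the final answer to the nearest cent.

Old assessed value = $1,581,700 × 0.96 = $1,518,432
New assessed value = $1,323,882 × 0.96 = $1,270,926.72
Combined rate = 0.0049 + 0.01085 + 0.00706 + 0.00077 = 0.02358
Old tax = $1,518,432 × 0.02358 = $35,804.62656
New tax = $1,270,926.72 × 0.02358 = $29,968.4520576
Reduction = $35,804.62656 − $29,968.4520576 = $5,836.1745024

$5,836.17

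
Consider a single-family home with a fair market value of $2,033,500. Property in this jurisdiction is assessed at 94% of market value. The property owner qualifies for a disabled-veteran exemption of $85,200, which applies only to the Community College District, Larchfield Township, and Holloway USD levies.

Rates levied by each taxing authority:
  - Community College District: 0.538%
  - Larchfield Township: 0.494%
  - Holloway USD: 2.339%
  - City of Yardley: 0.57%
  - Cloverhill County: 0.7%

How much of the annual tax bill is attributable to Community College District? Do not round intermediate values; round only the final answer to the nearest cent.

$9,825.44

Assessed value = $2,033,500 × 0.94 = $1,911,490
Community College District taxable value = $1,911,490 − $85,200 = $1,826,290
Community College District levy = $1,826,290 × 0.00538 = $9,825.4402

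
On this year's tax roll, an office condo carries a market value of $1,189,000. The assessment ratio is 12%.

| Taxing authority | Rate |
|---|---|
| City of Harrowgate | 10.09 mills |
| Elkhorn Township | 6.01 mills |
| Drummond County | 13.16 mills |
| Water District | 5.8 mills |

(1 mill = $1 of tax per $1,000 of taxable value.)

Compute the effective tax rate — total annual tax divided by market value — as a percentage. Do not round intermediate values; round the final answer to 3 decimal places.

Assessed value = $1,189,000 × 0.12 = $142,680
City of Harrowgate: $142,680 × 0.01009 = $1,439.6412
Elkhorn Township: $142,680 × 0.00601 = $857.5068
Drummond County: $142,680 × 0.01316 = $1,877.6688
Water District: $142,680 × 0.0058 = $827.544
Total tax = $5,002.3608
Effective rate = $5,002.3608 ÷ $1,189,000 = 0.421% of market value

0.421%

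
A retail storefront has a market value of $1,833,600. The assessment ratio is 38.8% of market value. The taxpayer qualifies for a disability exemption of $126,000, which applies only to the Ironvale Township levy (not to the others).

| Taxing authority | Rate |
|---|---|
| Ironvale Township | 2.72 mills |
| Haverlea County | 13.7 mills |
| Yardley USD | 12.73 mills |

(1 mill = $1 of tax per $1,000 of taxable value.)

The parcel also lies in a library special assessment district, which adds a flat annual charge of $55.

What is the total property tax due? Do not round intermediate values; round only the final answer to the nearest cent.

Assessed value = $1,833,600 × 0.388 = $711,436.8
Ironvale Township: ($711,436.8 − $126,000) × 0.00272 = $585,436.8 × 0.00272 = $1,592.388096
Haverlea County: $711,436.8 × 0.0137 = $9,746.68416
Yardley USD: $711,436.8 × 0.01273 = $9,056.590464
Levies subtotal = $20,395.66272
Total = $20,395.66272 + $55 = $20,450.66272

$20,450.66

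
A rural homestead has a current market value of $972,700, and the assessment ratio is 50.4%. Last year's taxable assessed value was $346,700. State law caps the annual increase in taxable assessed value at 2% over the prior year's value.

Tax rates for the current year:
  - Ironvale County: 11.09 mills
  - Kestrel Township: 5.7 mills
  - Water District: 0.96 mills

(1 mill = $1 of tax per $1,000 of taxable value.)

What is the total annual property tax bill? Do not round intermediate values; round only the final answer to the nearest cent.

Uncapped assessed value = $972,700 × 0.504 = $490,240.8
Cap limit = $346,700 × 1.02 = $353,634
Taxable assessed value = min($490,240.8, $353,634) = $353,634 (cap binds)
Ironvale County: $353,634 × 0.01109 = $3,921.80106
Kestrel Township: $353,634 × 0.0057 = $2,015.7138
Water District: $353,634 × 0.00096 = $339.48864
Total = $6,277.0035

$6,277.00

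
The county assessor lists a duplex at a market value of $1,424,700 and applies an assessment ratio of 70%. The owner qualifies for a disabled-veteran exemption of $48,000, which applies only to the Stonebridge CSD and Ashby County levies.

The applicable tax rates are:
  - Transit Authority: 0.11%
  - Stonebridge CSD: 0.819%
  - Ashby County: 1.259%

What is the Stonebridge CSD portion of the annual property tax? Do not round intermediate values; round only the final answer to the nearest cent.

$7,774.69

Assessed value = $1,424,700 × 0.7 = $997,290
Stonebridge CSD taxable value = $997,290 − $48,000 = $949,290
Stonebridge CSD levy = $949,290 × 0.00819 = $7,774.6851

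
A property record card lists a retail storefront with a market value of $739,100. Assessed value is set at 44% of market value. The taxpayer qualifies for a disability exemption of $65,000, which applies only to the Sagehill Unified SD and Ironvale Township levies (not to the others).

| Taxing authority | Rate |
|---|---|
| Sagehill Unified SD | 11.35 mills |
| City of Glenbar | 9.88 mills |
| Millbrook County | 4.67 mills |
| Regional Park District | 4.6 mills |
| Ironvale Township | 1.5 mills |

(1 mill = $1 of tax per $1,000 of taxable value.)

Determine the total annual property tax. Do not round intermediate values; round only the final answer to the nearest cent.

Assessed value = $739,100 × 0.44 = $325,204
Sagehill Unified SD: ($325,204 − $65,000) × 0.01135 = $260,204 × 0.01135 = $2,953.3154
City of Glenbar: $325,204 × 0.00988 = $3,213.01552
Millbrook County: $325,204 × 0.00467 = $1,518.70268
Regional Park District: $325,204 × 0.0046 = $1,495.9384
Ironvale Township: ($325,204 − $65,000) × 0.0015 = $260,204 × 0.0015 = $390.306
Total = $9,571.278

$9,571.28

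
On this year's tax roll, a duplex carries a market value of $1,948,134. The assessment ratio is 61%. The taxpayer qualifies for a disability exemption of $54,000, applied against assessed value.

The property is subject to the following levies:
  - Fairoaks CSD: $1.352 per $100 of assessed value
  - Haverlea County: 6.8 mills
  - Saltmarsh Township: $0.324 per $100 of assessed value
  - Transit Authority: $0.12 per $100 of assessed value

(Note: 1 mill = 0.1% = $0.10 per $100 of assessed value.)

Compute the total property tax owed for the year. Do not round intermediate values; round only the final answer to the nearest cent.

Assessed value = $1,948,134 × 0.61 = $1,188,361.74
Taxable value = $1,188,361.74 − $54,000 = $1,134,361.74
Fairoaks CSD: $1,134,361.74 × 0.01352 = $15,336.5707248
Haverlea County: $1,134,361.74 × 0.0068 = $7,713.659832
Saltmarsh Township: $1,134,361.74 × 0.00324 = $3,675.3320376
Transit Authority: $1,134,361.74 × 0.0012 = $1,361.234088
Total = $28,086.7966824

$28,086.80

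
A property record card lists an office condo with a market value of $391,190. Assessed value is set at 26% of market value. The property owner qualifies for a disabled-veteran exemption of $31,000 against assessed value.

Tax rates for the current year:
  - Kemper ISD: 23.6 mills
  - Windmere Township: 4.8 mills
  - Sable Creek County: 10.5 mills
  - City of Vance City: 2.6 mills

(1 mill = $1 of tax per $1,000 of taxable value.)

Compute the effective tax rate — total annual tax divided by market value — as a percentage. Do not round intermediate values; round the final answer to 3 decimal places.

Assessed value = $391,190 × 0.26 = $101,709.4
Taxable value = $101,709.4 − $31,000 = $70,709.4
Kemper ISD: $70,709.4 × 0.0236 = $1,668.74184
Windmere Township: $70,709.4 × 0.0048 = $339.40512
Sable Creek County: $70,709.4 × 0.0105 = $742.4487
City of Vance City: $70,709.4 × 0.0026 = $183.84444
Total tax = $2,934.4401
Effective rate = $2,934.4401 ÷ $391,190 = 0.750% of market value

0.750%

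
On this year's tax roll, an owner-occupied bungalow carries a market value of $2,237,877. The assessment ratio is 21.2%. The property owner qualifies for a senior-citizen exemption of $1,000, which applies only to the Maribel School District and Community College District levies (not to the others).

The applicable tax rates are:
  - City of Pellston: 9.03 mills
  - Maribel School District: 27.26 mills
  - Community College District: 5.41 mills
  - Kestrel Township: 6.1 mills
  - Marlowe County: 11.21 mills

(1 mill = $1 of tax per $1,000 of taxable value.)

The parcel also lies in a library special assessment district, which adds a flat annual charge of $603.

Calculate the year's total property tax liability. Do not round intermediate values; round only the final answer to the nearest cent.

$28,566.44

Assessed value = $2,237,877 × 0.212 = $474,429.924
City of Pellston: $474,429.924 × 0.00903 = $4,284.10221372
Maribel School District: ($474,429.924 − $1,000) × 0.02726 = $473,429.924 × 0.02726 = $12,905.69972824
Community College District: ($474,429.924 − $1,000) × 0.00541 = $473,429.924 × 0.00541 = $2,561.25588884
Kestrel Township: $474,429.924 × 0.0061 = $2,894.0225364
Marlowe County: $474,429.924 × 0.01121 = $5,318.35944804
Levies subtotal = $27,963.43981524
Total = $27,963.43981524 + $603 = $28,566.43981524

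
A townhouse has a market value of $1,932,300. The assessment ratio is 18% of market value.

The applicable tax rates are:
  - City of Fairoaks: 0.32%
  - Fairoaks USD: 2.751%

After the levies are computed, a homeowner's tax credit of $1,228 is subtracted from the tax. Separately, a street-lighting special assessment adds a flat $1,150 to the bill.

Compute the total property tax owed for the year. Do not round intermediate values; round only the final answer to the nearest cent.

$10,603.37

Assessed value = $1,932,300 × 0.18 = $347,814
City of Fairoaks: $347,814 × 0.0032 = $1,113.0048
Fairoaks USD: $347,814 × 0.02751 = $9,568.36314
Levies subtotal = $10,681.36794
After credit = $10,681.36794 − $1,228 = $9,453.36794
Total = $9,453.36794 + $1,150 = $10,603.36794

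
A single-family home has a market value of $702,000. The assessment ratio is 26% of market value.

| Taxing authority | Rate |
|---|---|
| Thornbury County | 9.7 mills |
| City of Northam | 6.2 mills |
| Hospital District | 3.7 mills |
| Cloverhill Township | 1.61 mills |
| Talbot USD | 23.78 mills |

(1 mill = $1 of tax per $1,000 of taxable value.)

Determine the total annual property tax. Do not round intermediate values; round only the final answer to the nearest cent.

Assessed value = $702,000 × 0.26 = $182,520
Thornbury County: $182,520 × 0.0097 = $1,770.444
City of Northam: $182,520 × 0.0062 = $1,131.624
Hospital District: $182,520 × 0.0037 = $675.324
Cloverhill Township: $182,520 × 0.00161 = $293.8572
Talbot USD: $182,520 × 0.02378 = $4,340.3256
Total = $1,770.444 + $1,131.624 + $675.324 + $293.8572 + $4,340.3256 = $8,211.5748

$8,211.57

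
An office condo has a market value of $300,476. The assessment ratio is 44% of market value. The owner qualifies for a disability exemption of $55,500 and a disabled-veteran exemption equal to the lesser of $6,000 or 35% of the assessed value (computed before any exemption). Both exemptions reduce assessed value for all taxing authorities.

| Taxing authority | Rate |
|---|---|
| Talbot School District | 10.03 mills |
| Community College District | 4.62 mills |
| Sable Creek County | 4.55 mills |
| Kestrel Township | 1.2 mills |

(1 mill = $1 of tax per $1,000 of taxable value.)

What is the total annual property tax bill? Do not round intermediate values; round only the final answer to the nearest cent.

Assessed value = $300,476 × 0.44 = $132,209.44
Disabled-veteran exemption = min($6,000, 35% × $132,209.44) = min($6,000, $46,273.304) = $6,000 (dollar cap binds)
Taxable value = $132,209.44 − $55,500 − $6,000 = $70,709.44
Talbot School District: $70,709.44 × 0.01003 = $709.2156832
Community College District: $70,709.44 × 0.00462 = $326.6776128
Sable Creek County: $70,709.44 × 0.00455 = $321.727952
Kestrel Township: $70,709.44 × 0.0012 = $84.851328
Total = $1,442.472576

$1,442.47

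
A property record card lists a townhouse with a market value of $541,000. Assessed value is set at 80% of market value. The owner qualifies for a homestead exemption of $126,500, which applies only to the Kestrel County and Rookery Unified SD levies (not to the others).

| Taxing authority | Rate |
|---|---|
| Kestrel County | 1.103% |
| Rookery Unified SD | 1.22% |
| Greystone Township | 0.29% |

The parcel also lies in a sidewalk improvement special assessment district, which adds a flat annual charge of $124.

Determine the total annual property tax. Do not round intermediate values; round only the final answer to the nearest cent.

$8,494.47

Assessed value = $541,000 × 0.8 = $432,800
Kestrel County: ($432,800 − $126,500) × 0.01103 = $306,300 × 0.01103 = $3,378.489
Rookery Unified SD: ($432,800 − $126,500) × 0.0122 = $306,300 × 0.0122 = $3,736.86
Greystone Township: $432,800 × 0.0029 = $1,255.12
Levies subtotal = $8,370.469
Total = $8,370.469 + $124 = $8,494.469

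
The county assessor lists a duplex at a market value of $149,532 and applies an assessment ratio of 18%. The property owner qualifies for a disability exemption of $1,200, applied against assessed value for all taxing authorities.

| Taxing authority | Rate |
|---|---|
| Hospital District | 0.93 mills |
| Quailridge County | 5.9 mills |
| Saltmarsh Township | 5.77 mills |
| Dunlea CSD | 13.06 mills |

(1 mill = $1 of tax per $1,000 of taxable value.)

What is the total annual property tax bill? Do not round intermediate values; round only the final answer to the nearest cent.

Assessed value = $149,532 × 0.18 = $26,915.76
Taxable value = $26,915.76 − $1,200 = $25,715.76
Hospital District: $25,715.76 × 0.00093 = $23.9156568
Quailridge County: $25,715.76 × 0.0059 = $151.722984
Saltmarsh Township: $25,715.76 × 0.00577 = $148.3799352
Dunlea CSD: $25,715.76 × 0.01306 = $335.8478256
Total = $23.9156568 + $151.722984 + $148.3799352 + $335.8478256 = $659.8664016

$659.87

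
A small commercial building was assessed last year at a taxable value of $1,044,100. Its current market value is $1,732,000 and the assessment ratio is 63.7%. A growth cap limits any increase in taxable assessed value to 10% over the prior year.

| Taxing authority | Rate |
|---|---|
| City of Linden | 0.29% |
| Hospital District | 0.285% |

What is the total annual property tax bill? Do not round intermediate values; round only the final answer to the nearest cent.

$6,343.88

Uncapped assessed value = $1,732,000 × 0.637 = $1,103,284
Cap limit = $1,044,100 × 1.1 = $1,148,510
Taxable assessed value = min($1,103,284, $1,148,510) = $1,103,284 (cap does not bind)
City of Linden: $1,103,284 × 0.0029 = $3,199.5236
Hospital District: $1,103,284 × 0.00285 = $3,144.3594
Total = $6,343.883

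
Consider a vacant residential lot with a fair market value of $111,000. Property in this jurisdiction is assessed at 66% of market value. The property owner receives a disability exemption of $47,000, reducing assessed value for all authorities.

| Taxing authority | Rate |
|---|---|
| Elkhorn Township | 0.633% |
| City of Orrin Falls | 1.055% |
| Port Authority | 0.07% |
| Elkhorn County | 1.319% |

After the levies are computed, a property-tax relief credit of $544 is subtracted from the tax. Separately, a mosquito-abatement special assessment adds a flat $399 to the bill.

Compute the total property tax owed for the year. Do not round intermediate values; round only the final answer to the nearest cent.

$663.02

Assessed value = $111,000 × 0.66 = $73,260
Taxable value = $73,260 − $47,000 = $26,260
Elkhorn Township: $26,260 × 0.00633 = $166.2258
City of Orrin Falls: $26,260 × 0.01055 = $277.043
Port Authority: $26,260 × 0.0007 = $18.382
Elkhorn County: $26,260 × 0.01319 = $346.3694
Levies subtotal = $808.0202
After credit = $808.0202 − $544 = $264.0202
Total = $264.0202 + $399 = $663.0202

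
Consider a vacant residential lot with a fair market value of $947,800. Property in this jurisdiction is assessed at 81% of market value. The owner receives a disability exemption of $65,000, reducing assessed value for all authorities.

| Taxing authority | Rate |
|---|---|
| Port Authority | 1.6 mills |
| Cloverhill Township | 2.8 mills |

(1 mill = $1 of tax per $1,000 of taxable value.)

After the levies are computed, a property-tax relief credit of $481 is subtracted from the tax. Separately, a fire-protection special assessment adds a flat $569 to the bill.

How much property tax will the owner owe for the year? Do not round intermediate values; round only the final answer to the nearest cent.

$3,179.96

Assessed value = $947,800 × 0.81 = $767,718
Taxable value = $767,718 − $65,000 = $702,718
Port Authority: $702,718 × 0.0016 = $1,124.3488
Cloverhill Township: $702,718 × 0.0028 = $1,967.6104
Levies subtotal = $3,091.9592
After credit = $3,091.9592 − $481 = $2,610.9592
Total = $2,610.9592 + $569 = $3,179.9592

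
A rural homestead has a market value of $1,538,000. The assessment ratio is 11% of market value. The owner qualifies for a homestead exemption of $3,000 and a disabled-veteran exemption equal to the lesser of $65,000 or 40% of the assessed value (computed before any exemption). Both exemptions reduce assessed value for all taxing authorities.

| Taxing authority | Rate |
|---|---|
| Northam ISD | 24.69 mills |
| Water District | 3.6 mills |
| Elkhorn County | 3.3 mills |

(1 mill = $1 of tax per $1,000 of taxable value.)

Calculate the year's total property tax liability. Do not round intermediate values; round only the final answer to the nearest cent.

Assessed value = $1,538,000 × 0.11 = $169,180
Disabled-veteran exemption = min($65,000, 40% × $169,180) = min($65,000, $67,672) = $65,000 (dollar cap binds)
Taxable value = $169,180 − $3,000 − $65,000 = $101,180
Northam ISD: $101,180 × 0.02469 = $2,498.1342
Water District: $101,180 × 0.0036 = $364.248
Elkhorn County: $101,180 × 0.0033 = $333.894
Total = $3,196.2762

$3,196.28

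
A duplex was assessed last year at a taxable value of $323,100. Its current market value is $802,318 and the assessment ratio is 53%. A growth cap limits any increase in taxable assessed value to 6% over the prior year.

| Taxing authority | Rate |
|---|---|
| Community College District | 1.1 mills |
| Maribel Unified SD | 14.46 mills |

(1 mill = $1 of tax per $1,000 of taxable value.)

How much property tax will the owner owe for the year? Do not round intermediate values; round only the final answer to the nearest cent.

Uncapped assessed value = $802,318 × 0.53 = $425,228.54
Cap limit = $323,100 × 1.06 = $342,486
Taxable assessed value = min($425,228.54, $342,486) = $342,486 (cap binds)
Community College District: $342,486 × 0.0011 = $376.7346
Maribel Unified SD: $342,486 × 0.01446 = $4,952.34756
Total = $5,329.08216

$5,329.08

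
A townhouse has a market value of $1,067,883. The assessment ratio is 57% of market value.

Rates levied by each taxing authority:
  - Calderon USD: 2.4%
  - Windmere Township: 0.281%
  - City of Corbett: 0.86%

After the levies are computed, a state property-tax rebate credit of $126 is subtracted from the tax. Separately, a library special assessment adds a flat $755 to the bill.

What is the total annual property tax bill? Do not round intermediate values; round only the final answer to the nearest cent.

$22,182.83

Assessed value = $1,067,883 × 0.57 = $608,693.31
Calderon USD: $608,693.31 × 0.024 = $14,608.63944
Windmere Township: $608,693.31 × 0.00281 = $1,710.4282011
City of Corbett: $608,693.31 × 0.0086 = $5,234.762466
Levies subtotal = $21,553.8301071
After credit = $21,553.8301071 − $126 = $21,427.8301071
Total = $21,427.8301071 + $755 = $22,182.8301071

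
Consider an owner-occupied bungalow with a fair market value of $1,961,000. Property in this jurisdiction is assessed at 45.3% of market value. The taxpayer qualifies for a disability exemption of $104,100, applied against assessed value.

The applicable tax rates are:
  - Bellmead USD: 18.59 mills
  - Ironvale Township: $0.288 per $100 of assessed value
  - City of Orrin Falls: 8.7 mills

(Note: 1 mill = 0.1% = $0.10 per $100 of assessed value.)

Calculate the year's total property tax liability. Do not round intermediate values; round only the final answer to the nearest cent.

Assessed value = $1,961,000 × 0.453 = $888,333
Taxable value = $888,333 − $104,100 = $784,233
Bellmead USD: $784,233 × 0.01859 = $14,578.89147
Ironvale Township: $784,233 × 0.00288 = $2,258.59104
City of Orrin Falls: $784,233 × 0.0087 = $6,822.8271
Total = $23,660.30961

$23,660.31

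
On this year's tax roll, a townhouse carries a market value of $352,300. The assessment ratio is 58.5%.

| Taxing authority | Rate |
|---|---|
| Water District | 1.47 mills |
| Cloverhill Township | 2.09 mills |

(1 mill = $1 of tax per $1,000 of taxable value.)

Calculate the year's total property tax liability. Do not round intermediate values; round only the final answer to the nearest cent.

Assessed value = $352,300 × 0.585 = $206,095.5
Water District: $206,095.5 × 0.00147 = $302.960385
Cloverhill Township: $206,095.5 × 0.00209 = $430.739595
Total = $302.960385 + $430.739595 = $733.69998

$733.70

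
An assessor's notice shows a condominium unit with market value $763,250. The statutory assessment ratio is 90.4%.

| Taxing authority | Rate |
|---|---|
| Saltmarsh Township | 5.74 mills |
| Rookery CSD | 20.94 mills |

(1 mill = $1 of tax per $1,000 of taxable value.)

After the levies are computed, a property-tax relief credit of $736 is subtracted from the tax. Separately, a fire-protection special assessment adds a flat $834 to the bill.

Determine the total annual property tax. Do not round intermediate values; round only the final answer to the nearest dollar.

$18,507

Assessed value = $763,250 × 0.904 = $689,978
Saltmarsh Township: $689,978 × 0.00574 = $3,960.47372
Rookery CSD: $689,978 × 0.02094 = $14,448.13932
Levies subtotal = $18,408.61304
After credit = $18,408.61304 − $736 = $17,672.61304
Total = $17,672.61304 + $834 = $18,506.61304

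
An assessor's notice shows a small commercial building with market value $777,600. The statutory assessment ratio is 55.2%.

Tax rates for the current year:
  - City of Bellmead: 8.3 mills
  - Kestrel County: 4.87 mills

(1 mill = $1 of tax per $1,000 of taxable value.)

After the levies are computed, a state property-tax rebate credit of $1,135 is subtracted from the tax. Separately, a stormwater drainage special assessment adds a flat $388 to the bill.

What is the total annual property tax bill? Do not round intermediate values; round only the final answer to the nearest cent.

$4,906.03

Assessed value = $777,600 × 0.552 = $429,235.2
City of Bellmead: $429,235.2 × 0.0083 = $3,562.65216
Kestrel County: $429,235.2 × 0.00487 = $2,090.375424
Levies subtotal = $5,653.027584
After credit = $5,653.027584 − $1,135 = $4,518.027584
Total = $4,518.027584 + $388 = $4,906.027584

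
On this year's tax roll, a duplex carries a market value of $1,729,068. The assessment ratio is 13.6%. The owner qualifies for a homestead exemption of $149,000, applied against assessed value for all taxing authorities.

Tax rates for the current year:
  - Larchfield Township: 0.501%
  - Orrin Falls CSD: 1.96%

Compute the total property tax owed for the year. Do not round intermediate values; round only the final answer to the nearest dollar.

$2,120

Assessed value = $1,729,068 × 0.136 = $235,153.248
Taxable value = $235,153.248 − $149,000 = $86,153.248
Larchfield Township: $86,153.248 × 0.00501 = $431.62777248
Orrin Falls CSD: $86,153.248 × 0.0196 = $1,688.6036608
Total = $431.62777248 + $1,688.6036608 = $2,120.23143328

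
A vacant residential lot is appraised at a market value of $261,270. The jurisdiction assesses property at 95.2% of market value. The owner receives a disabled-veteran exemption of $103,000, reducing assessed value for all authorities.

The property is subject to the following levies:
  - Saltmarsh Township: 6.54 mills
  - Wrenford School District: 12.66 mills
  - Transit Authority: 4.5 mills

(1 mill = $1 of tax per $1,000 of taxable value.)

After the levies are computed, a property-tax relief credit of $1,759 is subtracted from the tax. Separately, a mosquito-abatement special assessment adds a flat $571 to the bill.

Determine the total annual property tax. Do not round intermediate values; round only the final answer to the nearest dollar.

$2,266

Assessed value = $261,270 × 0.952 = $248,729.04
Taxable value = $248,729.04 − $103,000 = $145,729.04
Saltmarsh Township: $145,729.04 × 0.00654 = $953.0679216
Wrenford School District: $145,729.04 × 0.01266 = $1,844.9296464
Transit Authority: $145,729.04 × 0.0045 = $655.78068
Levies subtotal = $3,453.778248
After credit = $3,453.778248 − $1,759 = $1,694.778248
Total = $1,694.778248 + $571 = $2,265.778248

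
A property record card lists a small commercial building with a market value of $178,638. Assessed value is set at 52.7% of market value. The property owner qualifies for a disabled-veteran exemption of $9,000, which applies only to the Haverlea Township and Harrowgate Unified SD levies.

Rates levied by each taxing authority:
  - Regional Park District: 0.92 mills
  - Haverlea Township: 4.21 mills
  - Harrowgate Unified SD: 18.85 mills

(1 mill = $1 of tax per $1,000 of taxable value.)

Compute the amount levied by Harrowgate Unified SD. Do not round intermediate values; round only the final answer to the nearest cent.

$1,604.93

Assessed value = $178,638 × 0.527 = $94,142.226
Harrowgate Unified SD taxable value = $94,142.226 − $9,000 = $85,142.226
Harrowgate Unified SD levy = $85,142.226 × 0.01885 = $1,604.9309601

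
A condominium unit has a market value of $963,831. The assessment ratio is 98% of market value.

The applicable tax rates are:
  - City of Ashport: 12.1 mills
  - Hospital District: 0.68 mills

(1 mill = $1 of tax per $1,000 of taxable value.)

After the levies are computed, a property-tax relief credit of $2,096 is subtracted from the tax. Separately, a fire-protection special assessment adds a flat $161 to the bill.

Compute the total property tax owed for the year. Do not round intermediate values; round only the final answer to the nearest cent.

Assessed value = $963,831 × 0.98 = $944,554.38
City of Ashport: $944,554.38 × 0.0121 = $11,429.107998
Hospital District: $944,554.38 × 0.00068 = $642.2969784
Levies subtotal = $12,071.4049764
After credit = $12,071.4049764 − $2,096 = $9,975.4049764
Total = $9,975.4049764 + $161 = $10,136.4049764

$10,136.40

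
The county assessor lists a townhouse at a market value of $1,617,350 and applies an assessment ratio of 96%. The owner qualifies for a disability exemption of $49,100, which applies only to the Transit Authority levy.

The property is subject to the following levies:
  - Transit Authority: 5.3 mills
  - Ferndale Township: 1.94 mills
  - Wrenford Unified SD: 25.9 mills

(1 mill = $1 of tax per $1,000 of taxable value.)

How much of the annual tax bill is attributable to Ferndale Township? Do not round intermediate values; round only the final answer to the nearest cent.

Assessed value = $1,617,350 × 0.96 = $1,552,656
Ferndale Township taxable value = $1,552,656 (exemption does not apply)
Ferndale Township levy = $1,552,656 × 0.00194 = $3,012.15264

$3,012.15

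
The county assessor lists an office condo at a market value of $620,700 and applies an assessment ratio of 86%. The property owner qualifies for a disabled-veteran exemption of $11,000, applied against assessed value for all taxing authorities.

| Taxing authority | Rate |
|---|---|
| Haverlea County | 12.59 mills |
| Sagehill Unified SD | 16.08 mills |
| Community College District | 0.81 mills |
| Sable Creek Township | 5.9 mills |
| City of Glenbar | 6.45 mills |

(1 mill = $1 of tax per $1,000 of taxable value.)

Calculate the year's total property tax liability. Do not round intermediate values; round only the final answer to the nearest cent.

Assessed value = $620,700 × 0.86 = $533,802
Taxable value = $533,802 − $11,000 = $522,802
Haverlea County: $522,802 × 0.01259 = $6,582.07718
Sagehill Unified SD: $522,802 × 0.01608 = $8,406.65616
Community College District: $522,802 × 0.00081 = $423.46962
Sable Creek Township: $522,802 × 0.0059 = $3,084.5318
City of Glenbar: $522,802 × 0.00645 = $3,372.0729
Total = $6,582.07718 + $8,406.65616 + $423.46962 + $3,084.5318 + $3,372.0729 = $21,868.80766

$21,868.81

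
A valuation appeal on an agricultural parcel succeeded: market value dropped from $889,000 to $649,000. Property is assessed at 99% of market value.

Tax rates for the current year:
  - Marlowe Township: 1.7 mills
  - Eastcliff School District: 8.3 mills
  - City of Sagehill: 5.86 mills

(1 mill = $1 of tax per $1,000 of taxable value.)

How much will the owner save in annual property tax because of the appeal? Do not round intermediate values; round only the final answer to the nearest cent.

Old assessed value = $889,000 × 0.99 = $880,110
New assessed value = $649,000 × 0.99 = $642,510
Combined rate = 0.0017 + 0.0083 + 0.00586 = 0.01586
Old tax = $880,110 × 0.01586 = $13,958.5446
New tax = $642,510 × 0.01586 = $10,190.2086
Reduction = $13,958.5446 − $10,190.2086 = $3,768.336

$3,768.34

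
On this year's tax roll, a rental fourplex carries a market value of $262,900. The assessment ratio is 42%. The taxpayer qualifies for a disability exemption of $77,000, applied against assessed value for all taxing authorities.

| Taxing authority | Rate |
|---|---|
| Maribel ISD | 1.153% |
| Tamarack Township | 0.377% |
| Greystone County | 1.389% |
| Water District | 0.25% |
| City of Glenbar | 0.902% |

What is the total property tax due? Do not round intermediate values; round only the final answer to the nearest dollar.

Assessed value = $262,900 × 0.42 = $110,418
Taxable value = $110,418 − $77,000 = $33,418
Maribel ISD: $33,418 × 0.01153 = $385.30954
Tamarack Township: $33,418 × 0.00377 = $125.98586
Greystone County: $33,418 × 0.01389 = $464.17602
Water District: $33,418 × 0.0025 = $83.545
City of Glenbar: $33,418 × 0.00902 = $301.43036
Total = $385.30954 + $125.98586 + $464.17602 + $83.545 + $301.43036 = $1,360.44678

$1,360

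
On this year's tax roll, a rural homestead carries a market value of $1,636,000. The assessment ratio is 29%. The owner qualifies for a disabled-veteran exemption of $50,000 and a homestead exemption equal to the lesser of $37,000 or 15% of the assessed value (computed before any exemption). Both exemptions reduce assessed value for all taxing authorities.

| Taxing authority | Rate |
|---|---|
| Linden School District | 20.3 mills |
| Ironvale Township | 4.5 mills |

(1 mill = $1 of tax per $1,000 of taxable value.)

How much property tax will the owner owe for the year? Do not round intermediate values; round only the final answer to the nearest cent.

$9,608.51

Assessed value = $1,636,000 × 0.29 = $474,440
Homestead exemption = min($37,000, 15% × $474,440) = min($37,000, $71,166) = $37,000 (dollar cap binds)
Taxable value = $474,440 − $50,000 − $37,000 = $387,440
Linden School District: $387,440 × 0.0203 = $7,865.032
Ironvale Township: $387,440 × 0.0045 = $1,743.48
Total = $9,608.512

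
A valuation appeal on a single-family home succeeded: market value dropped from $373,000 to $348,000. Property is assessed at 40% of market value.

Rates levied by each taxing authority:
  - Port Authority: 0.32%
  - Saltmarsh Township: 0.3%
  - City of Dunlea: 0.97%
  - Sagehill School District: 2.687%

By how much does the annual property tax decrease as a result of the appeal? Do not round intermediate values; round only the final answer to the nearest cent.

Old assessed value = $373,000 × 0.4 = $149,200
New assessed value = $348,000 × 0.4 = $139,200
Combined rate = 0.0032 + 0.003 + 0.0097 + 0.02687 = 0.04277
Old tax = $149,200 × 0.04277 = $6,381.284
New tax = $139,200 × 0.04277 = $5,953.584
Reduction = $6,381.284 − $5,953.584 = $427.7

$427.70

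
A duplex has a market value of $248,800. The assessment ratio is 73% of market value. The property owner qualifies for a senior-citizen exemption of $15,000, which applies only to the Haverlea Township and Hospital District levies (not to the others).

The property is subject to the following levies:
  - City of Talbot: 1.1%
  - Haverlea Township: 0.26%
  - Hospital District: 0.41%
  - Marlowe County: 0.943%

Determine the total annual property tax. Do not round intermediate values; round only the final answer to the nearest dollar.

Assessed value = $248,800 × 0.73 = $181,624
City of Talbot: $181,624 × 0.011 = $1,997.864
Haverlea Township: ($181,624 − $15,000) × 0.0026 = $166,624 × 0.0026 = $433.2224
Hospital District: ($181,624 − $15,000) × 0.0041 = $166,624 × 0.0041 = $683.1584
Marlowe County: $181,624 × 0.00943 = $1,712.71432
Total = $4,826.95912

$4,827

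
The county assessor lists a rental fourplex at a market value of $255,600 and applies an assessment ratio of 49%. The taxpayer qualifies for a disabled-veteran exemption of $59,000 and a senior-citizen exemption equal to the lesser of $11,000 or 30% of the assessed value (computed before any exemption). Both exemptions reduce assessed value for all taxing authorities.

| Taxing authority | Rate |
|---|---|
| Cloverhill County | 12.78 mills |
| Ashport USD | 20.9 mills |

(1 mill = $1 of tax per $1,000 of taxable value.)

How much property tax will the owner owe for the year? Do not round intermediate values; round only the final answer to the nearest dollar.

$1,861

Assessed value = $255,600 × 0.49 = $125,244
Senior-citizen exemption = min($11,000, 30% × $125,244) = min($11,000, $37,573.2) = $11,000 (dollar cap binds)
Taxable value = $125,244 − $59,000 − $11,000 = $55,244
Cloverhill County: $55,244 × 0.01278 = $706.01832
Ashport USD: $55,244 × 0.0209 = $1,154.5996
Total = $1,860.61792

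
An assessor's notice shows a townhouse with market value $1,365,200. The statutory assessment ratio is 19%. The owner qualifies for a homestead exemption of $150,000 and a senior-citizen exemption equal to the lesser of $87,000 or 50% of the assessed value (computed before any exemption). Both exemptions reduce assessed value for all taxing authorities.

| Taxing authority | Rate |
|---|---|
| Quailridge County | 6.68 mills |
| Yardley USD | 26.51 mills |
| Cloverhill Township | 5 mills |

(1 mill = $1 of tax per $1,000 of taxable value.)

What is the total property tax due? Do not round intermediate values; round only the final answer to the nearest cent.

Assessed value = $1,365,200 × 0.19 = $259,388
Senior-citizen exemption = min($87,000, 50% × $259,388) = min($87,000, $129,694) = $87,000 (dollar cap binds)
Taxable value = $259,388 − $150,000 − $87,000 = $22,388
Quailridge County: $22,388 × 0.00668 = $149.55184
Yardley USD: $22,388 × 0.02651 = $593.50588
Cloverhill Township: $22,388 × 0.005 = $111.94
Total = $854.99772

$855.00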